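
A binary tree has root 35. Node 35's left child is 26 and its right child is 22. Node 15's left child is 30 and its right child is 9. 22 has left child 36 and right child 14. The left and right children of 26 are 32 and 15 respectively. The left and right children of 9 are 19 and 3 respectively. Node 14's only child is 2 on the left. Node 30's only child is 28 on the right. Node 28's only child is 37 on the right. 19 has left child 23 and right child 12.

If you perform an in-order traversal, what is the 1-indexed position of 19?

8

In-order visits the left subtree, then the node, then the right subtree.
At 35: go left to 26.
  At 26: go left to 32.
    32 is a leaf — visit 32.
  Visit 26.
  At 26: go right to 15.
    At 15: go left to 30.
      At 30: no left child.
      Visit 30.
      At 30: go right to 28.
        At 28: no left child.
        Visit 28.
        At 28: go right to 37.
          37 is a leaf — visit 37.
    Visit 15.
    At 15: go right to 9.
      At 9: go left to 19.
        At 19: go left to 23.
          23 is a leaf — visit 23.
        Visit 19.
        At 19: go right to 12.
          12 is a leaf — visit 12.
      Visit 9.
      At 9: go right to 3.
        3 is a leaf — visit 3.
Visit 35.
At 35: go right to 22.
  At 22: go left to 36.
    36 is a leaf — visit 36.
  Visit 22.
  At 22: go right to 14.
    At 14: go left to 2.
      2 is a leaf — visit 2.
    Visit 14.
    At 14: no right child.
Full in-order sequence: 32, 26, 30, 28, 37, 15, 23, 19, 12, 9, 3, 35, 36, 22, 2, 14.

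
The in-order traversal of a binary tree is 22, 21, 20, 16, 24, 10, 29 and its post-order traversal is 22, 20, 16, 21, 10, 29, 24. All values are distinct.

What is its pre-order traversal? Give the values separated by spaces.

24 21 22 16 20 29 10

The last element of post-order is the root; it splits in-order into left and right subtrees.
Root 24: left subtree has 4 nodes {22, 21, 20, 16}, right has 2 {10, 29}.
  Root 21: left subtree has 1 node {22}, right has 2 {20, 16}.
    Root 16: left subtree has 1 node {20}, right has 0 { }.
  Root 29: left subtree has 1 node {10}, right has 0 { }.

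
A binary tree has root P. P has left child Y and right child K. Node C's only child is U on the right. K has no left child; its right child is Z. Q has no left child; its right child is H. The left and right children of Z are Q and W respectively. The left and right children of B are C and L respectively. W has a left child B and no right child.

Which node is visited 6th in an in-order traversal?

In-order visits the left subtree, then the node, then the right subtree.
At P: go left to Y.
  Y is a leaf — visit Y.
Visit P.
At P: go right to K.
  At K: no left child.
  Visit K.
  At K: go right to Z.
    At Z: go left to Q.
      At Q: no left child.
      Visit Q.
      At Q: go right to H.
        H is a leaf — visit H.
    Visit Z.
    At Z: go right to W.
      At W: go left to B.
        At B: go left to C.
          At C: no left child.
          Visit C.
          At C: go right to U.
            U is a leaf — visit U.
        Visit B.
        At B: go right to L.
          L is a leaf — visit L.
      Visit W.
      At W: no right child.
Full in-order sequence: Y, P, K, Q, H, Z, C, U, B, L, W.

Z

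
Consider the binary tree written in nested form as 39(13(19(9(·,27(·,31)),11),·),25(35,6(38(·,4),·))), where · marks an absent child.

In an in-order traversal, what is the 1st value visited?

9

In-order visits the left subtree, then the node, then the right subtree.
At 39: go left to 13.
  At 13: go left to 19.
    At 19: go left to 9.
      At 9: no left child.
      Visit 9.
      At 9: go right to 27.
        At 27: no left child.
        Visit 27.
        At 27: go right to 31.
          31 is a leaf — visit 31.
    Visit 19.
    At 19: go right to 11.
      11 is a leaf — visit 11.
  Visit 13.
  At 13: no right child.
Visit 39.
At 39: go right to 25.
  At 25: go left to 35.
    35 is a leaf — visit 35.
  Visit 25.
  At 25: go right to 6.
    At 6: go left to 38.
      At 38: no left child.
      Visit 38.
      At 38: go right to 4.
        4 is a leaf — visit 4.
    Visit 6.
    At 6: no right child.
Full in-order sequence: 9, 27, 31, 19, 11, 13, 39, 35, 25, 38, 4, 6.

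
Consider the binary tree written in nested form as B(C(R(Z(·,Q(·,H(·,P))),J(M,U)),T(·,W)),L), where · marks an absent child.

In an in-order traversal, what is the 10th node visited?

T

In-order visits the left subtree, then the node, then the right subtree.
At B: go left to C.
  At C: go left to R.
    At R: go left to Z.
      At Z: no left child.
      Visit Z.
      At Z: go right to Q.
        At Q: no left child.
        Visit Q.
        At Q: go right to H.
          At H: no left child.
          Visit H.
          At H: go right to P.
            P is a leaf — visit P.
    Visit R.
    At R: go right to J.
      At J: go left to M.
        M is a leaf — visit M.
      Visit J.
      At J: go right to U.
        U is a leaf — visit U.
  Visit C.
  At C: go right to T.
    At T: no left child.
    Visit T.
    At T: go right to W.
      W is a leaf — visit W.
Visit B.
At B: go right to L.
  L is a leaf — visit L.
Full in-order sequence: Z, Q, H, P, R, M, J, U, C, T, W, B, L.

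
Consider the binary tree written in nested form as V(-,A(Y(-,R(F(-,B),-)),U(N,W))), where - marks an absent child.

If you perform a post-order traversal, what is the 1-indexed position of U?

7

Post-order visits the left subtree, then the right subtree, then the node.
At V: no left child.
At V: go right to A.
  At A: go left to Y.
    At Y: no left child.
    At Y: go right to R.
      At R: go left to F.
        At F: no left child.
        At F: go right to B.
          B is a leaf — visit B.
        Visit F.
      At R: no right child.
      Visit R.
    Visit Y.
  At A: go right to U.
    At U: go left to N.
      N is a leaf — visit N.
    At U: go right to W.
      W is a leaf — visit W.
    Visit U.
  Visit A.
Visit V.
Full post-order sequence: B, F, R, Y, N, W, U, A, V.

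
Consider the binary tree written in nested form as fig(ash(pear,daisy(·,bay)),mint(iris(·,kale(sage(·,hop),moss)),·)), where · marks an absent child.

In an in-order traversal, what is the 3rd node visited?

In-order visits the left subtree, then the node, then the right subtree.
At fig: go left to ash.
  At ash: go left to pear.
    pear is a leaf — visit pear.
  Visit ash.
  At ash: go right to daisy.
    At daisy: no left child.
    Visit daisy.
    At daisy: go right to bay.
      bay is a leaf — visit bay.
Visit fig.
At fig: go right to mint.
  At mint: go left to iris.
    At iris: no left child.
    Visit iris.
    At iris: go right to kale.
      At kale: go left to sage.
        At sage: no left child.
        Visit sage.
        At sage: go right to hop.
          hop is a leaf — visit hop.
      Visit kale.
      At kale: go right to moss.
        moss is a leaf — visit moss.
  Visit mint.
  At mint: no right child.
Full in-order sequence: pear, ash, daisy, bay, fig, iris, sage, hop, kale, moss, mint.

daisy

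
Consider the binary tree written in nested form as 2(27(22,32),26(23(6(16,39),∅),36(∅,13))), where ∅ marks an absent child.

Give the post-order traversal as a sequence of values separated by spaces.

22 32 27 16 39 6 23 13 36 26 2

Post-order visits the left subtree, then the right subtree, then the node.
At 2: go left to 27.
  At 27: go left to 22.
    22 is a leaf — visit 22.
  At 27: go right to 32.
    32 is a leaf — visit 32.
  Visit 27.
At 2: go right to 26.
  At 26: go left to 23.
    At 23: go left to 6.
      At 6: go left to 16.
        16 is a leaf — visit 16.
      At 6: go right to 39.
        39 is a leaf — visit 39.
      Visit 6.
    At 23: no right child.
    Visit 23.
  At 26: go right to 36.
    At 36: no left child.
    At 36: go right to 13.
      13 is a leaf — visit 13.
    Visit 36.
  Visit 26.
Visit 2.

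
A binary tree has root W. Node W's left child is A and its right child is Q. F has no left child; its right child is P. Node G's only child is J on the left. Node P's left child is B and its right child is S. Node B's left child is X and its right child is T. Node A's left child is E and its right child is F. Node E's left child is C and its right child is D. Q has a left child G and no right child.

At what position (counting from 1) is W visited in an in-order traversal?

11

In-order visits the left subtree, then the node, then the right subtree.
At W: go left to A.
  At A: go left to E.
    At E: go left to C.
      C is a leaf — visit C.
    Visit E.
    At E: go right to D.
      D is a leaf — visit D.
  Visit A.
  At A: go right to F.
    At F: no left child.
    Visit F.
    At F: go right to P.
      At P: go left to B.
        At B: go left to X.
          X is a leaf — visit X.
        Visit B.
        At B: go right to T.
          T is a leaf — visit T.
      Visit P.
      At P: go right to S.
        S is a leaf — visit S.
Visit W.
At W: go right to Q.
  At Q: go left to G.
    At G: go left to J.
      J is a leaf — visit J.
    Visit G.
    At G: no right child.
  Visit Q.
  At Q: no right child.
Full in-order sequence: C, E, D, A, F, X, B, T, P, S, W, J, G, Q.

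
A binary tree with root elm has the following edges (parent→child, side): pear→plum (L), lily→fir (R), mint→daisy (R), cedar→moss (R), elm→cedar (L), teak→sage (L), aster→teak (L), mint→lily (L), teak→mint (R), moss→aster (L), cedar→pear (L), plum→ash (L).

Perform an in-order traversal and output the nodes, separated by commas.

ash, plum, pear, cedar, sage, teak, lily, fir, mint, daisy, aster, moss, elm

In-order visits the left subtree, then the node, then the right subtree.
At elm: go left to cedar.
  At cedar: go left to pear.
    At pear: go left to plum.
      At plum: go left to ash.
        ash is a leaf — visit ash.
      Visit plum.
      At plum: no right child.
    Visit pear.
    At pear: no right child.
  Visit cedar.
  At cedar: go right to moss.
    At moss: go left to aster.
      At aster: go left to teak.
        At teak: go left to sage.
          sage is a leaf — visit sage.
        Visit teak.
        At teak: go right to mint.
          At mint: go left to lily.
            At lily: no left child.
            Visit lily.
            At lily: go right to fir.
              fir is a leaf — visit fir.
          Visit mint.
          At mint: go right to daisy.
            daisy is a leaf — visit daisy.
      Visit aster.
      At aster: no right child.
    Visit moss.
    At moss: no right child.
Visit elm.
At elm: no right child.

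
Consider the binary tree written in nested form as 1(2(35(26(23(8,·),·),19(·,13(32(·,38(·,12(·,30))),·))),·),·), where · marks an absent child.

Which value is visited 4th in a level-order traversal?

Level-order visits nodes level by level from the root, left to right within each level.
Level 0: 1
Level 1: 2
Level 2: 35
Level 3: 26, 19
Level 4: 23, 13
Level 5: 8, 32
Level 6: 38
Level 7: 12
Level 8: 30
Full level-order sequence: 1, 2, 35, 26, 19, 23, 13, 8, 32, 38, 12, 30.

26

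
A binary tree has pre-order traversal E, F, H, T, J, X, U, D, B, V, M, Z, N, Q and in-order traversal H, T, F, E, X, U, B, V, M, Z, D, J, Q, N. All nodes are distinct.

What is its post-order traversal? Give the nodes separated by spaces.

T H F Z M V B D U X Q N J E

The first element of pre-order is the root; it splits in-order into left and right subtrees.
Root E: left subtree has 3 nodes {H, T, F}, right has 10 {X, U, B, V, M, Z, D, J, Q, N}.
  Root F: left subtree has 2 nodes {H, T}, right has 0 { }.
    Root H: left subtree has 0 nodes { }, right has 1 {T}.
  Root J: left subtree has 7 nodes {X, U, B, V, M, Z, D}, right has 2 {Q, N}.
    Root X: left subtree has 0 nodes { }, right has 6 {U, B, V, M, Z, D}.
      Root U: left subtree has 0 nodes { }, right has 5 {B, V, M, Z, D}.
        Root D: left subtree has 4 nodes {B, V, M, Z}, right has 0 { }.
          Root B: left subtree has 0 nodes { }, right has 3 {V, M, Z}.
            Root V: left subtree has 0 nodes { }, right has 2 {M, Z}.
              Root M: left subtree has 0 nodes { }, right has 1 {Z}.
    Root N: left subtree has 1 node {Q}, right has 0 { }.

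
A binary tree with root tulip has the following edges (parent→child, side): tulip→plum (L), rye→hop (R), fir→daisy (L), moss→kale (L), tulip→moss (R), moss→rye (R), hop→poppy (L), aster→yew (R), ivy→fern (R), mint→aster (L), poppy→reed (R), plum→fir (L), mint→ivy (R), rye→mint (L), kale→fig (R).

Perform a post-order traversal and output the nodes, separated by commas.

daisy, fir, plum, fig, kale, yew, aster, fern, ivy, mint, reed, poppy, hop, rye, moss, tulip

Post-order visits the left subtree, then the right subtree, then the node.
At tulip: go left to plum.
  At plum: go left to fir.
    At fir: go left to daisy.
      daisy is a leaf — visit daisy.
    At fir: no right child.
    Visit fir.
  At plum: no right child.
  Visit plum.
At tulip: go right to moss.
  At moss: go left to kale.
    At kale: no left child.
    At kale: go right to fig.
      fig is a leaf — visit fig.
    Visit kale.
  At moss: go right to rye.
    At rye: go left to mint.
      At mint: go left to aster.
        At aster: no left child.
        At aster: go right to yew.
          yew is a leaf — visit yew.
        Visit aster.
      At mint: go right to ivy.
        At ivy: no left child.
        At ivy: go right to fern.
          fern is a leaf — visit fern.
        Visit ivy.
      Visit mint.
    At rye: go right to hop.
      At hop: go left to poppy.
        At poppy: no left child.
        At poppy: go right to reed.
          reed is a leaf — visit reed.
        Visit poppy.
      At hop: no right child.
      Visit hop.
    Visit rye.
  Visit moss.
Visit tulip.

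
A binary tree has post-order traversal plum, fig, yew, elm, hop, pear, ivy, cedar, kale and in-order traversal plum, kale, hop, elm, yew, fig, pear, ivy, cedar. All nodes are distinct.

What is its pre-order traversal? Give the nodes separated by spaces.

The last element of post-order is the root; it splits in-order into left and right subtrees.
Root kale: left subtree has 1 node {plum}, right has 7 {hop, elm, yew, fig, pear, ivy, cedar}.
  Root cedar: left subtree has 6 nodes {hop, elm, yew, fig, pear, ivy}, right has 0 { }.
    Root ivy: left subtree has 5 nodes {hop, elm, yew, fig, pear}, right has 0 { }.
      Root pear: left subtree has 4 nodes {hop, elm, yew, fig}, right has 0 { }.
        Root hop: left subtree has 0 nodes { }, right has 3 {elm, yew, fig}.
          Root elm: left subtree has 0 nodes { }, right has 2 {yew, fig}.
            Root yew: left subtree has 0 nodes { }, right has 1 {fig}.

kale plum cedar ivy pear hop elm yew fig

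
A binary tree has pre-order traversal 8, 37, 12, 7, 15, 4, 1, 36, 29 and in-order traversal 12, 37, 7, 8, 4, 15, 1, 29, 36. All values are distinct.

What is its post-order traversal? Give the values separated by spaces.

The first element of pre-order is the root; it splits in-order into left and right subtrees.
Root 8: left subtree has 3 nodes {12, 37, 7}, right has 5 {4, 15, 1, 29, 36}.
  Root 37: left subtree has 1 node {12}, right has 1 {7}.
  Root 15: left subtree has 1 node {4}, right has 3 {1, 29, 36}.
    Root 1: left subtree has 0 nodes { }, right has 2 {29, 36}.
      Root 36: left subtree has 1 node {29}, right has 0 { }.

12 7 37 4 29 36 1 15 8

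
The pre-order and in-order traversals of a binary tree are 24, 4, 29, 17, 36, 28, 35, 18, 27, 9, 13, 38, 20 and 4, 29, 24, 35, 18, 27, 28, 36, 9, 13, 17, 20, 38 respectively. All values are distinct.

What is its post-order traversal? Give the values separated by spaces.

29 4 27 18 35 28 13 9 36 20 38 17 24

The first element of pre-order is the root; it splits in-order into left and right subtrees.
Root 24: left subtree has 2 nodes {4, 29}, right has 10 {35, 18, 27, 28, 36, 9, 13, 17, 20, 38}.
  Root 4: left subtree has 0 nodes { }, right has 1 {29}.
  Root 17: left subtree has 7 nodes {35, 18, 27, 28, 36, 9, 13}, right has 2 {20, 38}.
    Root 36: left subtree has 4 nodes {35, 18, 27, 28}, right has 2 {9, 13}.
      Root 28: left subtree has 3 nodes {35, 18, 27}, right has 0 { }.
        Root 35: left subtree has 0 nodes { }, right has 2 {18, 27}.
          Root 18: left subtree has 0 nodes { }, right has 1 {27}.
      Root 9: left subtree has 0 nodes { }, right has 1 {13}.
    Root 38: left subtree has 1 node {20}, right has 0 { }.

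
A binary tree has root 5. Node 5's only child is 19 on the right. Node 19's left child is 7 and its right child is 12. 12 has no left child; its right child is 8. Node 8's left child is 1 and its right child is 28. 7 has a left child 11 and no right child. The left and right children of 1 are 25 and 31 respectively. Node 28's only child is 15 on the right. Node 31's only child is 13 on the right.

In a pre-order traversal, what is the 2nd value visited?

Pre-order visits the node, then its left subtree, then its right subtree.
Visit 5.
At 5: no left child.
At 5: go right to 19.
  Visit 19.
  At 19: go left to 7.
    Visit 7.
    At 7: go left to 11.
      11 is a leaf — visit 11.
    At 7: no right child.
  At 19: go right to 12.
    Visit 12.
    At 12: no left child.
    At 12: go right to 8.
      Visit 8.
      At 8: go left to 1.
        Visit 1.
        At 1: go left to 25.
          25 is a leaf — visit 25.
        At 1: go right to 31.
          Visit 31.
          At 31: no left child.
          At 31: go right to 13.
            13 is a leaf — visit 13.
      At 8: go right to 28.
        Visit 28.
        At 28: no left child.
        At 28: go right to 15.
          15 is a leaf — visit 15.
Full pre-order sequence: 5, 19, 7, 11, 12, 8, 1, 25, 31, 13, 28, 15.

19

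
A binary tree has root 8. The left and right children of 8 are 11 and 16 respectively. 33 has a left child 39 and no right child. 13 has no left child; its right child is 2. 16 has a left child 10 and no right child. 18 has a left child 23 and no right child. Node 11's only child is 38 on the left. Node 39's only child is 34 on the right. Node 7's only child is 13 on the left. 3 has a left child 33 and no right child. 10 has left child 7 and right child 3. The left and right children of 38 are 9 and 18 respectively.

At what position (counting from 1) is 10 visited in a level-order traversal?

5

Level-order visits nodes level by level from the root, left to right within each level.
Level 0: 8
Level 1: 11, 16
Level 2: 38, 10
Level 3: 9, 18, 7, 3
Level 4: 23, 13, 33
Level 5: 2, 39
Level 6: 34
Full level-order sequence: 8, 11, 16, 38, 10, 9, 18, 7, 3, 23, 13, 33, 2, 39, 34.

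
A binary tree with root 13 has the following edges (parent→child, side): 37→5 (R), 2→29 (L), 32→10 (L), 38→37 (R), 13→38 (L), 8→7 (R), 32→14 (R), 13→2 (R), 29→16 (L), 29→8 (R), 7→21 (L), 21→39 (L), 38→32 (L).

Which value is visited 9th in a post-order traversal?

21

Post-order visits the left subtree, then the right subtree, then the node.
At 13: go left to 38.
  At 38: go left to 32.
    At 32: go left to 10.
      10 is a leaf — visit 10.
    At 32: go right to 14.
      14 is a leaf — visit 14.
    Visit 32.
  At 38: go right to 37.
    At 37: no left child.
    At 37: go right to 5.
      5 is a leaf — visit 5.
    Visit 37.
  Visit 38.
At 13: go right to 2.
  At 2: go left to 29.
    At 29: go left to 16.
      16 is a leaf — visit 16.
    At 29: go right to 8.
      At 8: no left child.
      At 8: go right to 7.
        At 7: go left to 21.
          At 21: go left to 39.
            39 is a leaf — visit 39.
          At 21: no right child.
          Visit 21.
        At 7: no right child.
        Visit 7.
      Visit 8.
    Visit 29.
  At 2: no right child.
  Visit 2.
Visit 13.
Full post-order sequence: 10, 14, 32, 5, 37, 38, 16, 39, 21, 7, 8, 29, 2, 13.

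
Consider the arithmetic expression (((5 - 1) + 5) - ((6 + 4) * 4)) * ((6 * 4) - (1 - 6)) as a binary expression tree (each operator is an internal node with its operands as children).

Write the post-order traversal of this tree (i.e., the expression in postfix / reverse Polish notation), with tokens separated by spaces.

5 1 - 5 + 6 4 + 4 * - 6 4 * 1 6 - - *

Post-order on an expression tree gives postfix notation: for each operator, emit left operand, right operand, then the operator.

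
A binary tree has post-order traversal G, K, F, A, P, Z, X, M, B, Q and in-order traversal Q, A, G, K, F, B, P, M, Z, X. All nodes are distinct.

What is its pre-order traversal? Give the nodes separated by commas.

Q, B, A, F, K, G, M, P, X, Z

The last element of post-order is the root; it splits in-order into left and right subtrees.
Root Q: left subtree has 0 nodes { }, right has 9 {A, G, K, F, B, P, M, Z, X}.
  Root B: left subtree has 4 nodes {A, G, K, F}, right has 4 {P, M, Z, X}.
    Root A: left subtree has 0 nodes { }, right has 3 {G, K, F}.
      Root F: left subtree has 2 nodes {G, K}, right has 0 { }.
        Root K: left subtree has 1 node {G}, right has 0 { }.
    Root M: left subtree has 1 node {P}, right has 2 {Z, X}.
      Root X: left subtree has 1 node {Z}, right has 0 { }.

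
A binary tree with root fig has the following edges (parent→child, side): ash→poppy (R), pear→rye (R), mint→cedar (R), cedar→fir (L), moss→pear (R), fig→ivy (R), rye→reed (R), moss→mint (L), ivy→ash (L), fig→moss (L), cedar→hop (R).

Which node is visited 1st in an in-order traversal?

In-order visits the left subtree, then the node, then the right subtree.
At fig: go left to moss.
  At moss: go left to mint.
    At mint: no left child.
    Visit mint.
    At mint: go right to cedar.
      At cedar: go left to fir.
        fir is a leaf — visit fir.
      Visit cedar.
      At cedar: go right to hop.
        hop is a leaf — visit hop.
  Visit moss.
  At moss: go right to pear.
    At pear: no left child.
    Visit pear.
    At pear: go right to rye.
      At rye: no left child.
      Visit rye.
      At rye: go right to reed.
        reed is a leaf — visit reed.
Visit fig.
At fig: go right to ivy.
  At ivy: go left to ash.
    At ash: no left child.
    Visit ash.
    At ash: go right to poppy.
      poppy is a leaf — visit poppy.
  Visit ivy.
  At ivy: no right child.
Full in-order sequence: mint, fir, cedar, hop, moss, pear, rye, reed, fig, ash, poppy, ivy.

mint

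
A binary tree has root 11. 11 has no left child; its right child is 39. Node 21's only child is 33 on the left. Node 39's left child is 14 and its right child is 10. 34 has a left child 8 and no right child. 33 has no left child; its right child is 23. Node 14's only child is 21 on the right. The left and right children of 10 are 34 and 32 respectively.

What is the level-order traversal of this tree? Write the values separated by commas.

Level-order visits nodes level by level from the root, left to right within each level.
Level 0: 11
Level 1: 39
Level 2: 14, 10
Level 3: 21, 34, 32
Level 4: 33, 8
Level 5: 23

11, 39, 14, 10, 21, 34, 32, 33, 8, 23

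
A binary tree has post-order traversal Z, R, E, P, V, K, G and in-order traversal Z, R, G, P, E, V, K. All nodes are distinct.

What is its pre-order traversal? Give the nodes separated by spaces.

G R Z K V P E

The last element of post-order is the root; it splits in-order into left and right subtrees.
Root G: left subtree has 2 nodes {Z, R}, right has 4 {P, E, V, K}.
  Root R: left subtree has 1 node {Z}, right has 0 { }.
  Root K: left subtree has 3 nodes {P, E, V}, right has 0 { }.
    Root V: left subtree has 2 nodes {P, E}, right has 0 { }.
      Root P: left subtree has 0 nodes { }, right has 1 {E}.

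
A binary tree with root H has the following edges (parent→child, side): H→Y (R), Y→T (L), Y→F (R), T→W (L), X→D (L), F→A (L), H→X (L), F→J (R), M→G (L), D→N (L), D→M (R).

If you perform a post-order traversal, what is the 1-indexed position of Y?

Post-order visits the left subtree, then the right subtree, then the node.
At H: go left to X.
  At X: go left to D.
    At D: go left to N.
      N is a leaf — visit N.
    At D: go right to M.
      At M: go left to G.
        G is a leaf — visit G.
      At M: no right child.
      Visit M.
    Visit D.
  At X: no right child.
  Visit X.
At H: go right to Y.
  At Y: go left to T.
    At T: go left to W.
      W is a leaf — visit W.
    At T: no right child.
    Visit T.
  At Y: go right to F.
    At F: go left to A.
      A is a leaf — visit A.
    At F: go right to J.
      J is a leaf — visit J.
    Visit F.
  Visit Y.
Visit H.
Full post-order sequence: N, G, M, D, X, W, T, A, J, F, Y, H.

11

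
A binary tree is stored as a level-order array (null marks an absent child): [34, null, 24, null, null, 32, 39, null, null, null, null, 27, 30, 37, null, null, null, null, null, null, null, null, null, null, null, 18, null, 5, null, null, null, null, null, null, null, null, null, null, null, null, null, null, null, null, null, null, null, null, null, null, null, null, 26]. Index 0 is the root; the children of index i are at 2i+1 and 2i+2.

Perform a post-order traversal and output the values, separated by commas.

Post-order visits the left subtree, then the right subtree, then the node.
At 34: no left child.
At 34: go right to 24.
  At 24: go left to 32.
    At 32: go left to 27.
      27 is a leaf — visit 27.
    At 32: go right to 30.
      At 30: go left to 18.
        At 18: no left child.
        At 18: go right to 26.
          26 is a leaf — visit 26.
        Visit 18.
      At 30: no right child.
      Visit 30.
    Visit 32.
  At 24: go right to 39.
    At 39: go left to 37.
      At 37: go left to 5.
        5 is a leaf — visit 5.
      At 37: no right child.
      Visit 37.
    At 39: no right child.
    Visit 39.
  Visit 24.
Visit 34.

27, 26, 18, 30, 32, 5, 37, 39, 24, 34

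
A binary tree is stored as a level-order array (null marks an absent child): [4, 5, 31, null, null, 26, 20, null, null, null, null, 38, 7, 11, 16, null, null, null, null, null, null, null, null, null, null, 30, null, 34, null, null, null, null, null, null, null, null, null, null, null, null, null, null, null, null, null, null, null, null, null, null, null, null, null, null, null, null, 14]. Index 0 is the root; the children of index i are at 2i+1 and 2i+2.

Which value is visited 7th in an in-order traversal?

31

In-order visits the left subtree, then the node, then the right subtree.
At 4: go left to 5.
  5 is a leaf — visit 5.
Visit 4.
At 4: go right to 31.
  At 31: go left to 26.
    At 26: go left to 38.
      38 is a leaf — visit 38.
    Visit 26.
    At 26: go right to 7.
      At 7: go left to 30.
        30 is a leaf — visit 30.
      Visit 7.
      At 7: no right child.
  Visit 31.
  At 31: go right to 20.
    At 20: go left to 11.
      At 11: go left to 34.
        At 34: no left child.
        Visit 34.
        At 34: go right to 14.
          14 is a leaf — visit 14.
      Visit 11.
      At 11: no right child.
    Visit 20.
    At 20: go right to 16.
      16 is a leaf — visit 16.
Full in-order sequence: 5, 4, 38, 26, 30, 7, 31, 34, 14, 11, 20, 16.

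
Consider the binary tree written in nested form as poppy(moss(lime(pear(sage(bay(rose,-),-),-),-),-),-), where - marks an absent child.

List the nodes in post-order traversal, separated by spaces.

rose bay sage pear lime moss poppy

Post-order visits the left subtree, then the right subtree, then the node.
At poppy: go left to moss.
  At moss: go left to lime.
    At lime: go left to pear.
      At pear: go left to sage.
        At sage: go left to bay.
          At bay: go left to rose.
            rose is a leaf — visit rose.
          At bay: no right child.
          Visit bay.
        At sage: no right child.
        Visit sage.
      At pear: no right child.
      Visit pear.
    At lime: no right child.
    Visit lime.
  At moss: no right child.
  Visit moss.
At poppy: no right child.
Visit poppy.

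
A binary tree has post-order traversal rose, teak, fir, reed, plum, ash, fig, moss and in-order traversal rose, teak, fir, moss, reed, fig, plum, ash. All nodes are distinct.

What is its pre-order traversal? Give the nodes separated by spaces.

moss fir teak rose fig reed ash plum

The last element of post-order is the root; it splits in-order into left and right subtrees.
Root moss: left subtree has 3 nodes {rose, teak, fir}, right has 4 {reed, fig, plum, ash}.
  Root fir: left subtree has 2 nodes {rose, teak}, right has 0 { }.
    Root teak: left subtree has 1 node {rose}, right has 0 { }.
  Root fig: left subtree has 1 node {reed}, right has 2 {plum, ash}.
    Root ash: left subtree has 1 node {plum}, right has 0 { }.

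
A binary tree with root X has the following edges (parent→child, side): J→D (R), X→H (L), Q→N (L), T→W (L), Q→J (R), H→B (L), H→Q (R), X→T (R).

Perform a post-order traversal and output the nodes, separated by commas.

B, N, D, J, Q, H, W, T, X

Post-order visits the left subtree, then the right subtree, then the node.
At X: go left to H.
  At H: go left to B.
    B is a leaf — visit B.
  At H: go right to Q.
    At Q: go left to N.
      N is a leaf — visit N.
    At Q: go right to J.
      At J: no left child.
      At J: go right to D.
        D is a leaf — visit D.
      Visit J.
    Visit Q.
  Visit H.
At X: go right to T.
  At T: go left to W.
    W is a leaf — visit W.
  At T: no right child.
  Visit T.
Visit X.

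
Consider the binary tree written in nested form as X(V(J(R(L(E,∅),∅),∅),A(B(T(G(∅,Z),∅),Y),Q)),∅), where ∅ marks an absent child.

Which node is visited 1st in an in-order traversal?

In-order visits the left subtree, then the node, then the right subtree.
At X: go left to V.
  At V: go left to J.
    At J: go left to R.
      At R: go left to L.
        At L: go left to E.
          E is a leaf — visit E.
        Visit L.
        At L: no right child.
      Visit R.
      At R: no right child.
    Visit J.
    At J: no right child.
  Visit V.
  At V: go right to A.
    At A: go left to B.
      At B: go left to T.
        At T: go left to G.
          At G: no left child.
          Visit G.
          At G: go right to Z.
            Z is a leaf — visit Z.
        Visit T.
        At T: no right child.
      Visit B.
      At B: go right to Y.
        Y is a leaf — visit Y.
    Visit A.
    At A: go right to Q.
      Q is a leaf — visit Q.
Visit X.
At X: no right child.
Full in-order sequence: E, L, R, J, V, G, Z, T, B, Y, A, Q, X.

E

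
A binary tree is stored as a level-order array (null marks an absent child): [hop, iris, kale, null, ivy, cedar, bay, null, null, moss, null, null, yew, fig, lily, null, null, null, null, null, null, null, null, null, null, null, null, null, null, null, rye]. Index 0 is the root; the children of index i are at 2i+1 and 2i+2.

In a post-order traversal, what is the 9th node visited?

Post-order visits the left subtree, then the right subtree, then the node.
At hop: go left to iris.
  At iris: no left child.
  At iris: go right to ivy.
    At ivy: go left to moss.
      moss is a leaf — visit moss.
    At ivy: no right child.
    Visit ivy.
  Visit iris.
At hop: go right to kale.
  At kale: go left to cedar.
    At cedar: no left child.
    At cedar: go right to yew.
      yew is a leaf — visit yew.
    Visit cedar.
  At kale: go right to bay.
    At bay: go left to fig.
      fig is a leaf — visit fig.
    At bay: go right to lily.
      At lily: no left child.
      At lily: go right to rye.
        rye is a leaf — visit rye.
      Visit lily.
    Visit bay.
  Visit kale.
Visit hop.
Full post-order sequence: moss, ivy, iris, yew, cedar, fig, rye, lily, bay, kale, hop.

bay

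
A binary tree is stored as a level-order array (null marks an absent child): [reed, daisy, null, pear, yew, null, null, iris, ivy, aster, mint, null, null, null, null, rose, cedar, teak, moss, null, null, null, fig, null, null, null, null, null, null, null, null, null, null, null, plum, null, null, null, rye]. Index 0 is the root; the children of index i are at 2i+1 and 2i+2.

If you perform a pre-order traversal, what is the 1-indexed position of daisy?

Pre-order visits the node, then its left subtree, then its right subtree.
Visit reed.
At reed: go left to daisy.
  Visit daisy.
  At daisy: go left to pear.
    Visit pear.
    At pear: go left to iris.
      Visit iris.
      At iris: go left to rose.
        rose is a leaf — visit rose.
      At iris: go right to cedar.
        Visit cedar.
        At cedar: no left child.
        At cedar: go right to plum.
          plum is a leaf — visit plum.
    At pear: go right to ivy.
      Visit ivy.
      At ivy: go left to teak.
        teak is a leaf — visit teak.
      At ivy: go right to moss.
        Visit moss.
        At moss: no left child.
        At moss: go right to rye.
          rye is a leaf — visit rye.
  At daisy: go right to yew.
    Visit yew.
    At yew: go left to aster.
      aster is a leaf — visit aster.
    At yew: go right to mint.
      Visit mint.
      At mint: no left child.
      At mint: go right to fig.
        fig is a leaf — visit fig.
At reed: no right child.
Full pre-order sequence: reed, daisy, pear, iris, rose, cedar, plum, ivy, teak, moss, rye, yew, aster, mint, fig.

2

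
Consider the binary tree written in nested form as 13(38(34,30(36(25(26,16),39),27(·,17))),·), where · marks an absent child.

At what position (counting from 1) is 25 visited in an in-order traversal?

In-order visits the left subtree, then the node, then the right subtree.
At 13: go left to 38.
  At 38: go left to 34.
    34 is a leaf — visit 34.
  Visit 38.
  At 38: go right to 30.
    At 30: go left to 36.
      At 36: go left to 25.
        At 25: go left to 26.
          26 is a leaf — visit 26.
        Visit 25.
        At 25: go right to 16.
          16 is a leaf — visit 16.
      Visit 36.
      At 36: go right to 39.
        39 is a leaf — visit 39.
    Visit 30.
    At 30: go right to 27.
      At 27: no left child.
      Visit 27.
      At 27: go right to 17.
        17 is a leaf — visit 17.
Visit 13.
At 13: no right child.
Full in-order sequence: 34, 38, 26, 25, 16, 36, 39, 30, 27, 17, 13.

4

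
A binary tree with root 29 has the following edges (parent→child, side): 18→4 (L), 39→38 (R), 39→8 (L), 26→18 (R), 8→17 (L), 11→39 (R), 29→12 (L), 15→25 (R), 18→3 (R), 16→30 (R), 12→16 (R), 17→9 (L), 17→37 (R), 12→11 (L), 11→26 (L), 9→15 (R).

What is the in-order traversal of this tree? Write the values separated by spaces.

In-order visits the left subtree, then the node, then the right subtree.
At 29: go left to 12.
  At 12: go left to 11.
    At 11: go left to 26.
      At 26: no left child.
      Visit 26.
      At 26: go right to 18.
        At 18: go left to 4.
          4 is a leaf — visit 4.
        Visit 18.
        At 18: go right to 3.
          3 is a leaf — visit 3.
    Visit 11.
    At 11: go right to 39.
      At 39: go left to 8.
        At 8: go left to 17.
          At 17: go left to 9.
            At 9: no left child.
            Visit 9.
            At 9: go right to 15.
              At 15: no left child.
              Visit 15.
              At 15: go right to 25.
                25 is a leaf — visit 25.
          Visit 17.
          At 17: go right to 37.
            37 is a leaf — visit 37.
        Visit 8.
        At 8: no right child.
      Visit 39.
      At 39: go right to 38.
        38 is a leaf — visit 38.
  Visit 12.
  At 12: go right to 16.
    At 16: no left child.
    Visit 16.
    At 16: go right to 30.
      30 is a leaf — visit 30.
Visit 29.
At 29: no right child.

26 4 18 3 11 9 15 25 17 37 8 39 38 12 16 30 29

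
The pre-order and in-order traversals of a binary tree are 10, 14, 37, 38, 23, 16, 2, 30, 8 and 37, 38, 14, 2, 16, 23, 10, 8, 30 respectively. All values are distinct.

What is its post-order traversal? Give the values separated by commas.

38, 37, 2, 16, 23, 14, 8, 30, 10

The first element of pre-order is the root; it splits in-order into left and right subtrees.
Root 10: left subtree has 6 nodes {37, 38, 14, 2, 16, 23}, right has 2 {8, 30}.
  Root 14: left subtree has 2 nodes {37, 38}, right has 3 {2, 16, 23}.
    Root 37: left subtree has 0 nodes { }, right has 1 {38}.
    Root 23: left subtree has 2 nodes {2, 16}, right has 0 { }.
      Root 16: left subtree has 1 node {2}, right has 0 { }.
  Root 30: left subtree has 1 node {8}, right has 0 { }.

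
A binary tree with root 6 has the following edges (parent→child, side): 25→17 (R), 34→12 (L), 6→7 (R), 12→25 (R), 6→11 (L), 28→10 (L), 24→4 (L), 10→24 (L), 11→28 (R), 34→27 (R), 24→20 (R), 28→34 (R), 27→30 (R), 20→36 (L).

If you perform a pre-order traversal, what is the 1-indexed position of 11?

2

Pre-order visits the node, then its left subtree, then its right subtree.
Visit 6.
At 6: go left to 11.
  Visit 11.
  At 11: no left child.
  At 11: go right to 28.
    Visit 28.
    At 28: go left to 10.
      Visit 10.
      At 10: go left to 24.
        Visit 24.
        At 24: go left to 4.
          4 is a leaf — visit 4.
        At 24: go right to 20.
          Visit 20.
          At 20: go left to 36.
            36 is a leaf — visit 36.
          At 20: no right child.
      At 10: no right child.
    At 28: go right to 34.
      Visit 34.
      At 34: go left to 12.
        Visit 12.
        At 12: no left child.
        At 12: go right to 25.
          Visit 25.
          At 25: no left child.
          At 25: go right to 17.
            17 is a leaf — visit 17.
      At 34: go right to 27.
        Visit 27.
        At 27: no left child.
        At 27: go right to 30.
          30 is a leaf — visit 30.
At 6: go right to 7.
  7 is a leaf — visit 7.
Full pre-order sequence: 6, 11, 28, 10, 24, 4, 20, 36, 34, 12, 25, 17, 27, 30, 7.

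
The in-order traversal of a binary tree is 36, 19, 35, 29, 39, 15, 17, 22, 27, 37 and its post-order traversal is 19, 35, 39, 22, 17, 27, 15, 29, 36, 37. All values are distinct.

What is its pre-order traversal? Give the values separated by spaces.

The last element of post-order is the root; it splits in-order into left and right subtrees.
Root 37: left subtree has 9 nodes {36, 19, 35, 29, 39, 15, 17, 22, 27}, right has 0 { }.
  Root 36: left subtree has 0 nodes { }, right has 8 {19, 35, 29, 39, 15, 17, 22, 27}.
    Root 29: left subtree has 2 nodes {19, 35}, right has 5 {39, 15, 17, 22, 27}.
      Root 35: left subtree has 1 node {19}, right has 0 { }.
      Root 15: left subtree has 1 node {39}, right has 3 {17, 22, 27}.
        Root 27: left subtree has 2 nodes {17, 22}, right has 0 { }.
          Root 17: left subtree has 0 nodes { }, right has 1 {22}.

37 36 29 35 19 15 39 27 17 22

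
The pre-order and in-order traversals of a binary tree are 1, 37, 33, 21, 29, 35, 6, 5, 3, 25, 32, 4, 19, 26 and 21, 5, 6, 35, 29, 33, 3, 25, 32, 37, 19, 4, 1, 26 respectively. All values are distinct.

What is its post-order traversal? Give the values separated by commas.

5, 6, 35, 29, 21, 32, 25, 3, 33, 19, 4, 37, 26, 1

The first element of pre-order is the root; it splits in-order into left and right subtrees.
Root 1: left subtree has 12 nodes {21, 5, 6, 35, 29, 33, 3, 25, 32, 37, 19, 4}, right has 1 {26}.
  Root 37: left subtree has 9 nodes {21, 5, 6, 35, 29, 33, 3, 25, 32}, right has 2 {19, 4}.
    Root 33: left subtree has 5 nodes {21, 5, 6, 35, 29}, right has 3 {3, 25, 32}.
      Root 21: left subtree has 0 nodes { }, right has 4 {5, 6, 35, 29}.
        Root 29: left subtree has 3 nodes {5, 6, 35}, right has 0 { }.
          Root 35: left subtree has 2 nodes {5, 6}, right has 0 { }.
            Root 6: left subtree has 1 node {5}, right has 0 { }.
      Root 3: left subtree has 0 nodes { }, right has 2 {25, 32}.
        Root 25: left subtree has 0 nodes { }, right has 1 {32}.
    Root 4: left subtree has 1 node {19}, right has 0 { }.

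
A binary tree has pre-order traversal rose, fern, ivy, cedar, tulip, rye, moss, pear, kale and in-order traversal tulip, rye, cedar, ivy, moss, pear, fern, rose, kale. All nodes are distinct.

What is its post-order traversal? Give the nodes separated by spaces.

The first element of pre-order is the root; it splits in-order into left and right subtrees.
Root rose: left subtree has 7 nodes {tulip, rye, cedar, ivy, moss, pear, fern}, right has 1 {kale}.
  Root fern: left subtree has 6 nodes {tulip, rye, cedar, ivy, moss, pear}, right has 0 { }.
    Root ivy: left subtree has 3 nodes {tulip, rye, cedar}, right has 2 {moss, pear}.
      Root cedar: left subtree has 2 nodes {tulip, rye}, right has 0 { }.
        Root tulip: left subtree has 0 nodes { }, right has 1 {rye}.
      Root moss: left subtree has 0 nodes { }, right has 1 {pear}.

rye tulip cedar pear moss ivy fern kale rose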